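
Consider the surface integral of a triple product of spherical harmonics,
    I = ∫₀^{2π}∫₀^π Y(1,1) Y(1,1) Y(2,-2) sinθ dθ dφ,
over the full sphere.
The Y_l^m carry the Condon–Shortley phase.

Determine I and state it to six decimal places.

0.309019

m-sum 0 ✓  L=4 even ✓  0≤2≤2 ✓
Π(2lᵢ+1) = 3×3×5 = 45
triangle coeff Δ(1,1,2) = 1/30
Σ_t [0,0]: t=0:+1/1 = 1/1
(3j)²=2/15 [(1 1 2; 0 0 0)], sign=+1
Σ_t [0,0]: t=0:+1/4 = 1/4
(3j)²=1/5 [(1 1 2; 1 1 -2)], sign=+1
⇒ 4πI² = 6/5
I = (+1)√(6/5/(4π)) = 0.30901936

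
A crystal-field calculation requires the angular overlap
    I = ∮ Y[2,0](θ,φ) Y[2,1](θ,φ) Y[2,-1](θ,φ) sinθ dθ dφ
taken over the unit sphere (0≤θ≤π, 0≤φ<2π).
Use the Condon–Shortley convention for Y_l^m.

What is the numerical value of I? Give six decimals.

-0.090112

Rules hold: Σm=0, L=6 even, 0≤2≤4.
N = 5·5·5 = 125
Δ = 2!·2!·2!/7! = 1/630
Racah Σ t=0..2: t=0:+1/8 t=1:−1/1 t=2:+1/8 = -3/4
⇒ 3j(2 2 2; 0 0 0)² = 2/35, sgn -1
Racah Σ t=1..2: t=1:−1/2 t=2:+1/4 = -1/4
⇒ 3j(2 2 2; 0 1 -1)² = 1/70, sgn +1
4πI² = N·(3j₀)²·(3jₘ)² = 5/49
I = -1·√(0.102041/4π) = -0.09011188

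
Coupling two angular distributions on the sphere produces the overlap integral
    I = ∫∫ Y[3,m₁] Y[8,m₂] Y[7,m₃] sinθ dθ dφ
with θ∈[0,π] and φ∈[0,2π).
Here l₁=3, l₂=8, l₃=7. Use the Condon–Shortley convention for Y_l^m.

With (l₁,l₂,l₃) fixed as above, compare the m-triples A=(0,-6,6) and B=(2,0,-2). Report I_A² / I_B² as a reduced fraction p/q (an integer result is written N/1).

Shared (l₁,l₂,l₃)=(3,8,7): N and (l;000)² cancel in I_A²/I_B².
A: Δ = 4!·2!·12!/19! = 1/5290740; Racah Σ t=1..2: t=1:−1/479001600 t=2:+1/1916006400 = -1/638668800; ⇒ 3j(3 8 7; 0 -6 6)² = 117/6460, sgn +1
B: Δ = 4!·2!·12!/19! = 1/5290740; Racah Σ t=0..1: t=0:+1/23224320 t=1:−1/7257600 = -11/116121600; ⇒ 3j(3 8 7; 2 0 -2)² = 121/8398, sgn +1
I_A²/I_B² = (117/6460)/(121/8398) = 1521/1210

1521/1210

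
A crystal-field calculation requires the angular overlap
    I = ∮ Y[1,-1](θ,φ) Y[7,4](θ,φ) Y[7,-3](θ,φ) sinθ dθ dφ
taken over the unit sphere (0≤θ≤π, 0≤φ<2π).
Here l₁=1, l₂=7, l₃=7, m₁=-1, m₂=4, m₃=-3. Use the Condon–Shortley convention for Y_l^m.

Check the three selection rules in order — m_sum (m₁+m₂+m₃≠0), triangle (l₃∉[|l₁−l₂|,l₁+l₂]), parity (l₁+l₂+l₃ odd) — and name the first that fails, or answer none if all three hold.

m₁+m₂+m₃ = -1 + 4 − 3 = 0  ✓
triangle: |1−7|=6 ≤ l₃=7 ≤ 1+7=8  ✓
parity: l₁+l₂+l₃ = 15 is odd  ✗

parity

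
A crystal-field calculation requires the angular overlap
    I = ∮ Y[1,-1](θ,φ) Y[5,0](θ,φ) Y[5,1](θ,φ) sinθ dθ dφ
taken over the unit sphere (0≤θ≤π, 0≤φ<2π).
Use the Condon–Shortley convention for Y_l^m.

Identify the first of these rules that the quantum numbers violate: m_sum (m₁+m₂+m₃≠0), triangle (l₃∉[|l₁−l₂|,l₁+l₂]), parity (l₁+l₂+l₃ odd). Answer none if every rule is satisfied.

azimuthal sum: -1 + 0 + 1 = 0  ✓
4 ≤ 5 ≤ 6 (triangle on l)  ✓
L = 1 + 5 + 5 = 11 (odd)  ✗

parity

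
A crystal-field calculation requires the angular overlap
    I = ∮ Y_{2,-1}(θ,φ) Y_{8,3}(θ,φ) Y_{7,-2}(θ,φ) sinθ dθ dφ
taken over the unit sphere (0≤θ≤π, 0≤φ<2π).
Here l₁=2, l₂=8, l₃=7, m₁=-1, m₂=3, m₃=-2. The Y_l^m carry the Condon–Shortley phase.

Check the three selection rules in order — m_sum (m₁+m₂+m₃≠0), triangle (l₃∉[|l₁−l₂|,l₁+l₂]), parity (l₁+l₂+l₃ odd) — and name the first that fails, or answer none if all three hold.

azimuthal sum: -1 + 3 − 2 = 0  ✓
6 ≤ 7 ≤ 10 (triangle on l)  ✓
L = 2 + 8 + 7 = 17 (odd)  ✗

parity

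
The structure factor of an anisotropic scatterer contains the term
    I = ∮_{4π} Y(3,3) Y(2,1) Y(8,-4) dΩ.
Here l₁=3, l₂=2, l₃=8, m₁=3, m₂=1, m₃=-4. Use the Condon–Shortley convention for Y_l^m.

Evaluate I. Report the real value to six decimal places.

0.000000

l₃=8 ∉ [1,5] — triangle fails ⇒ I = 0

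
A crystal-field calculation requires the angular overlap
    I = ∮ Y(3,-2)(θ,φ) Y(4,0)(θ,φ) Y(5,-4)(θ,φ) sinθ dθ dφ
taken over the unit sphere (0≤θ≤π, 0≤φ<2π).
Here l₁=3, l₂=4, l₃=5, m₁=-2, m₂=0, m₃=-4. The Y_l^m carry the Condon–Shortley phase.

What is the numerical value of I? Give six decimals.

m-sum = -2 + 0 − 4 = -6 ≠ 0 ⇒ I = 0

0.000000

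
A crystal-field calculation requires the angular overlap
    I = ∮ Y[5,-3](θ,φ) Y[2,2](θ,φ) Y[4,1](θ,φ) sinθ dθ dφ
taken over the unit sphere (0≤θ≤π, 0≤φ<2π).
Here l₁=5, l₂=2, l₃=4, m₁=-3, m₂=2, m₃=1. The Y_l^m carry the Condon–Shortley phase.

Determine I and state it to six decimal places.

0.000000

L=11 odd ⇒ parity kills the (l;000) factor ⇒ I = 0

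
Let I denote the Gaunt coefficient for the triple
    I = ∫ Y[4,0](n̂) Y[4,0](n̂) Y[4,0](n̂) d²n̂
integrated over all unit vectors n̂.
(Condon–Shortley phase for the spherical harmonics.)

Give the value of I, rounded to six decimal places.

0.136961

m-sum 0 ✓  L=12 even ✓  0≤4≤8 ✓
Π(2lᵢ+1) = 9×9×9 = 729
triangle coeff Δ(4,4,4) = 1/450450
Σ_t [0,4]: t=0:+1/13824 t=1:−1/216 t=2:+1/64 t=3:−1/216 t=4:+1/13824 = 5/768
(3j)²=18/1001 [(4 4 4; 0 0 0)], sign=+1
(m-triple is (0,0,0) — same symbol as above.)
⇒ 4πI² = 236196/1002001
I = (+1)√(236196/1002001/(4π)) = 0.13696111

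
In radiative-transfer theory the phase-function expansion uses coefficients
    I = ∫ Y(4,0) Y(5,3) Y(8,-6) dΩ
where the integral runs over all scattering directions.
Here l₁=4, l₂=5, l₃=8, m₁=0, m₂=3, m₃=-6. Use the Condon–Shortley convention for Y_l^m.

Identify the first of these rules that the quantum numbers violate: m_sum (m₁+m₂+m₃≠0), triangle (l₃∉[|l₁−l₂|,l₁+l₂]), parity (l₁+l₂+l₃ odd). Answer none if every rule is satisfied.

m_sum

azimuthal sum: 0 + 3 − 6 = -3  ✗
1 ≤ 8 ≤ 9 (triangle on l)
L = 4 + 5 + 8 = 17 (odd)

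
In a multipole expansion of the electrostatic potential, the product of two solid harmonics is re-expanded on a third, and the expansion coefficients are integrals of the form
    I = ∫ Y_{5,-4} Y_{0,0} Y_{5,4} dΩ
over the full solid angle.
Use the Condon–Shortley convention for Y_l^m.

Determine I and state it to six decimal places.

0.282095

Checks pass: Σm=0; 10 even; l₃=5∈[5,5].
(2·5+1)(2·0+1)(2·5+1) = 121
Δ: 0! 10! 0! / 11! → 1/11
sum: t=0:+1/14400 = 1/14400
3j²(5 0 5; 0 0 0) = Δ·Π!·Σ² = 1/11  (sign -1)
sum: t=0:+1/362880 = 1/362880
3j²(5 0 5; -4 0 4) = Δ·Π!·Σ² = 1/11  (sign -1)
combine: 4πI² = 121·1/11·1/11 = 1/1
take √, sign +1: I = 0.28209479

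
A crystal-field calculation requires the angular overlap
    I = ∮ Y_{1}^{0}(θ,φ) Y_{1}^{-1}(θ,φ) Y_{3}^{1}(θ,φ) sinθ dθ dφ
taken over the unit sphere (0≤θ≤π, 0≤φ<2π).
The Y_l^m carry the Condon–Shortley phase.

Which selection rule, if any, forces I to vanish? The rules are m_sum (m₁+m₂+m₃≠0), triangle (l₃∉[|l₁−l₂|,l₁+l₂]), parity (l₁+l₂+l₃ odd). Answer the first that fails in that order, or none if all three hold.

Σmᵢ = 0  ✓
l₃∈[|l₁−l₂|,l₁+l₂]=[0,2], have l₃=3  ✗
Σlᵢ = 5 ⇒ odd

triangle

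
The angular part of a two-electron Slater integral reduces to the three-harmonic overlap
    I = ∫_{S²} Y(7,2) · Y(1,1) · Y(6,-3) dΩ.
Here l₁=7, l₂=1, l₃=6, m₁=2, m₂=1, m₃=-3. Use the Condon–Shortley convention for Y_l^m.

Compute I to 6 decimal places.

Rules hold: Σm=0, L=14 even, 6≤6≤8.
N = 15·3·13 = 585
Δ = 2!·12!·0!/15! = 1/1365
Racah Σ t=1..1: t=1:−1/518400 = -1/518400
⇒ 3j(7 1 6; 0 0 0)² = 7/195, sgn -1
Racah Σ t=2..2: t=2:+1/4354560 = 1/4354560
⇒ 3j(7 1 6; 2 1 -3)² = 2/273, sgn -1
4πI² = N·(3j₀)²·(3jₘ)² = 2/13
I = +1·√(0.153846/4π) = 0.11064668

0.110647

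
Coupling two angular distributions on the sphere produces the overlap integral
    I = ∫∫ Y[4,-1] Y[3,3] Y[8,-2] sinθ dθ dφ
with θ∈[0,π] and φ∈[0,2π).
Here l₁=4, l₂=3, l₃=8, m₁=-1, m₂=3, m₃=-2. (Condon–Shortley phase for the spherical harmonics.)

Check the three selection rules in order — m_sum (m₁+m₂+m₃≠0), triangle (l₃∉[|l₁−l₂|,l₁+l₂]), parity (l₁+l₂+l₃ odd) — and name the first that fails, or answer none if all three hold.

azimuthal sum: -1 + 3 − 2 = 0  ✓
1 ≤ 8 ≤ 7 (triangle on l)  ✗
L = 4 + 3 + 8 = 15 (odd)

triangle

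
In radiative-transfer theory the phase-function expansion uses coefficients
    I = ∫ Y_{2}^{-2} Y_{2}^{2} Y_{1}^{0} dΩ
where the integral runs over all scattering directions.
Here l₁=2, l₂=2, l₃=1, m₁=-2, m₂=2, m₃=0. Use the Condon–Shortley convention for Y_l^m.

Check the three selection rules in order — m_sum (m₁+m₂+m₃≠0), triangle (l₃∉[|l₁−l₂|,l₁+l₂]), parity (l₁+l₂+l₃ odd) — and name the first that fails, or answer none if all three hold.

m₁+m₂+m₃ = -2 + 2 + 0 = 0  ✓
triangle: |2−2|=0 ≤ l₃=1 ≤ 2+2=4  ✓
parity: l₁+l₂+l₃ = 5 is odd  ✗

parity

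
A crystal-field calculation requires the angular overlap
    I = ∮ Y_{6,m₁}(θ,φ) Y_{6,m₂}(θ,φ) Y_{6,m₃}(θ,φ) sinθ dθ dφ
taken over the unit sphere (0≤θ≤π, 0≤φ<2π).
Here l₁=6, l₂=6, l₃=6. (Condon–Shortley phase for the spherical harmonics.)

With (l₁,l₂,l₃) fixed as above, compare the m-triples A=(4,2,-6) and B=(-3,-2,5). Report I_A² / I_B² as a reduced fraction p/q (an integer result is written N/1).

10/1

l's match ⇒ only the (l;m) 3-j factors differ between A and B.
A: triangle coeff Δ(6,6,6) = 1/325909584; Σ_t [2,2]: t=2:+1/24883200 = 1/24883200; (3j)²=70/4199 [(6 6 6; 4 2 -6)], sign=+1
B: triangle coeff Δ(6,6,6) = 1/325909584; Σ_t [3,4]: t=3:−1/3110400 t=4:+1/4147200 = -1/12441600; (3j)²=7/4199 [(6 6 6; -3 -2 5)], sign=+1
I_A²/I_B² = (70/4199)/(7/4199) = 10/1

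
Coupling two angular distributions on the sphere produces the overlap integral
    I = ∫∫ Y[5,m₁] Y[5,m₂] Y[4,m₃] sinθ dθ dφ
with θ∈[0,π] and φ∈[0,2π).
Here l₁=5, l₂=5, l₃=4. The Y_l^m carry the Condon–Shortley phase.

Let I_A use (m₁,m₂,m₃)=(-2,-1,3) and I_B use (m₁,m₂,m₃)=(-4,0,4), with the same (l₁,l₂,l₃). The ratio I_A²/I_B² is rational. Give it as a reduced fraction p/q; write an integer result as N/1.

5/36

l's match ⇒ only the (l;m) 3-j factors differ between A and B.
A: triangle coeff Δ(5,5,4) = 1/3153150; Σ_t [3,4]: t=3:−1/5184 t=4:+1/6912 = -1/20736; (3j)²=5/2574 [(5 5 4; -2 -1 3)], sign=+1
B: triangle coeff Δ(5,5,4) = 1/3153150; Σ_t [5,5]: t=5:−1/69120 = -1/69120; (3j)²=2/143 [(5 5 4; -4 0 4)], sign=-1
I_A²/I_B² = (5/2574)/(2/143) = 5/36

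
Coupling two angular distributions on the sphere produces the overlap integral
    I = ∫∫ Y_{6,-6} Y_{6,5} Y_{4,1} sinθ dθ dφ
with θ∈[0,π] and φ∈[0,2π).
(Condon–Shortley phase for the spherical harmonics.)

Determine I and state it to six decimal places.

-0.192803

Checks pass: Σm=0; 16 even; l₃=4∈[0,12].
(2·6+1)(2·6+1)(2·4+1) = 1521
Δ: 8! 4! 4! / 17! → 1/15315300
sum: t=2:+1/829440 t=3:−1/25920 t=4:+1/9216 t=5:−1/25920 t=6:+1/829440 = 7/207360
3j²(6 6 4; 0 0 0) = Δ·Π!·Σ² = 28/2431  (sign +1)
sum: t=8:+1/5806080 = 1/5806080
3j²(6 6 4; -6 5 1) = Δ·Π!·Σ² = 165/6188  (sign -1)
combine: 4πI² = 1521·28/2431·165/6188 = 135/289
take √, sign -1: I = -0.19280266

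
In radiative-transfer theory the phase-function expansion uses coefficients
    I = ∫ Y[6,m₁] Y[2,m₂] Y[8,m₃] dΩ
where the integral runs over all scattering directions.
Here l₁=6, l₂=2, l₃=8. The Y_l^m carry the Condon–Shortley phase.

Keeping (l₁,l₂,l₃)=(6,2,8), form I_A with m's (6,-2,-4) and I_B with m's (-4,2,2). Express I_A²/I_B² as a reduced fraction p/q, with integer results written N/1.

1/15

l's match ⇒ only the (l;m) 3-j factors differ between A and B.
A: triangle coeff Δ(6,2,8) = 1/30940; Σ_t [0,0]: t=0:+1/11496038400 = 1/11496038400; (3j)²=1/30940 [(6 2 8; 6 -2 -4)], sign=+1
B: triangle coeff Δ(6,2,8) = 1/30940; Σ_t [0,0]: t=0:+1/174182400 = 1/174182400; (3j)²=3/6188 [(6 2 8; -4 2 2)], sign=+1
I_A²/I_B² = (1/30940)/(3/6188) = 1/15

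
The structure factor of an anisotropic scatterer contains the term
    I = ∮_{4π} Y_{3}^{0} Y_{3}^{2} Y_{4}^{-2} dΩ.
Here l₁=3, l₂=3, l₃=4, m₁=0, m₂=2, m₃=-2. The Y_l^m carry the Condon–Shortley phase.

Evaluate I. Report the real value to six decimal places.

Rules hold: Σm=0, L=10 even, 0≤4≤6.
N = 7·7·9 = 441
Δ = 2!·4!·4!/11! = 1/34650
Racah Σ t=0..2: t=0:+1/72 t=1:−1/16 t=2:+1/72 = -5/144
⇒ 3j(3 3 4; 0 0 0)² = 2/77, sgn -1
Racah Σ t=1..2: t=1:−1/96 t=2:+1/72 = 1/288
⇒ 3j(3 3 4; 0 2 -2)² = 1/462, sgn +1
4πI² = N·(3j₀)²·(3jₘ)² = 3/121
I = -1·√(0.0247934/4π) = -0.04441841

-0.044418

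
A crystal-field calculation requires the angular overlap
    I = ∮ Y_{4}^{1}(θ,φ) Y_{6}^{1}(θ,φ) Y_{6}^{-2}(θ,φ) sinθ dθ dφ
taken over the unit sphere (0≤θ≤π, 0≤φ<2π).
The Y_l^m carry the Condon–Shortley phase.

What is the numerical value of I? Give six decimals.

Checks pass: Σm=0; 16 even; l₃=6∈[2,10].
(2·4+1)(2·6+1)(2·6+1) = 1521
Δ: 4! 4! 8! / 17! → 1/15315300
sum: t=0:+1/829440 t=1:−1/25920 t=2:+1/9216 t=3:−1/25920 t=4:+1/829440 = 7/207360
3j²(4 6 6; 0 0 0) = Δ·Π!·Σ² = 28/2431  (sign +1)
sum: t=0:+1/725760 t=1:−1/34560 t=2:+1/17280 t=3:−1/82944 = 53/2903040
3j²(4 6 6; 1 1 -2) = Δ·Π!·Σ² = 2809/306306  (sign +1)
combine: 4πI² = 1521·28/2431·2809/306306 = 5618/34969
take √, sign +1: I = 0.11306920

0.113069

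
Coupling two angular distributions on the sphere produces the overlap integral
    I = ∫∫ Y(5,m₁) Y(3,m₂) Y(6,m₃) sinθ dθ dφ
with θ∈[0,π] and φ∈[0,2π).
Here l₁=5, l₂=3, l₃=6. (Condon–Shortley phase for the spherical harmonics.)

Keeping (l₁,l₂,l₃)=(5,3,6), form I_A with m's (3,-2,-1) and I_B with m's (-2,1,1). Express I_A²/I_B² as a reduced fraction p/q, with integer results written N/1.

l's match ⇒ only the (l;m) 3-j factors differ between A and B.
A: triangle coeff Δ(5,3,6) = 1/675675; Σ_t [0,1]: t=0:+1/17280 t=1:−1/120960 = 1/20160; (3j)²=64/3003 [(5 3 6; 3 -2 -1)], sign=-1
B: triangle coeff Δ(5,3,6) = 1/675675; Σ_t [0,2]: t=0:+1/241920 t=1:−1/8640 t=2:+1/5760 = 1/16128; (3j)²=5/1001 [(5 3 6; -2 1 1)], sign=-1
I_A²/I_B² = (64/3003)/(5/1001) = 64/15

64/15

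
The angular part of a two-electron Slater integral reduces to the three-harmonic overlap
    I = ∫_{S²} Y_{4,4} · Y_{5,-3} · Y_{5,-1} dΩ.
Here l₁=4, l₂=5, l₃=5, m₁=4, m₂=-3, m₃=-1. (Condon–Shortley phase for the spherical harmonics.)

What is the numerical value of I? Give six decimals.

-0.168084

m-sum 0 ✓  L=14 even ✓  1≤5≤9 ✓
Π(2lᵢ+1) = 9×11×11 = 1089
triangle coeff Δ(4,5,5) = 1/3153150
Σ_t [0,4]: t=0:+1/69120 t=1:−1/1728 t=2:+1/576 t=3:−1/1728 t=4:+1/69120 = 7/11520
(3j)²=2/143 [(4 5 5; 0 0 0)], sign=-1
Σ_t [0,0]: t=0:+1/27648 = 1/27648
(3j)²=10/429 [(4 5 5; 4 -3 -1)], sign=+1
⇒ 4πI² = 60/169
I = (-1)√(60/169/(4π)) = -0.16808437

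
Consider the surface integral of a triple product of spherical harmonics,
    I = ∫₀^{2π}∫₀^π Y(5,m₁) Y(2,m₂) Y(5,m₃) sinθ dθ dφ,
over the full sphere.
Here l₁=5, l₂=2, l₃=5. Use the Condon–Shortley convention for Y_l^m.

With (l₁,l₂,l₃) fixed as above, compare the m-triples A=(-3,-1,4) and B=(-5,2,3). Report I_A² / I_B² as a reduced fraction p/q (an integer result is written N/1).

Same 5,2,5: normalisation and zero-m 3j drop out of the ratio.
A: Δ: 2! 8! 2! / 13! → 1/38610; sum: t=0:+1/80640 t=1:−1/10080 = -1/11520; 3j²(5 2 5; -3 -1 4) = Δ·Π!·Σ² = 49/1430  (sign +1)
B: Δ: 2! 8! 2! / 13! → 1/38610; sum: t=2:+1/161280 = 1/161280; 3j²(5 2 5; -5 2 3) = Δ·Π!·Σ² = 1/143  (sign +1)
I_A²/I_B² = (49/1430)/(1/143) = 49/10

49/10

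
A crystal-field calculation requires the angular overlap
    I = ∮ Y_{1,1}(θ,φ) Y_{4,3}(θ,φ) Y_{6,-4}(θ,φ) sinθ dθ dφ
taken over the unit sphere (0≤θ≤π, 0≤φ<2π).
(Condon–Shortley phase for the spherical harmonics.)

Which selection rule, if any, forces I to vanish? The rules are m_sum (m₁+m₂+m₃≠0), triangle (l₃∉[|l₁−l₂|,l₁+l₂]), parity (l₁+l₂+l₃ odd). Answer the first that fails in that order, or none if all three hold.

Σmᵢ = 0  ✓
l₃∈[|l₁−l₂|,l₁+l₂]=[3,5], have l₃=6  ✗
Σlᵢ = 11 ⇒ odd

triangle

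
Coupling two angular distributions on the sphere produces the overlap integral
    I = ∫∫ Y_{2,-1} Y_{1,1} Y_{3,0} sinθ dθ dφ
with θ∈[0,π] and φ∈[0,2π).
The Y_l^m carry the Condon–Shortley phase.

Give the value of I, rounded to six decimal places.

Checks pass: Σm=0; 6 even; l₃=3∈[1,3].
(2·2+1)(2·1+1)(2·3+1) = 105
Δ: 0! 4! 2! / 7! → 1/105
sum: t=0:+1/4 = 1/4
3j²(2 1 3; 0 0 0) = Δ·Π!·Σ² = 3/35  (sign -1)
sum: t=0:+1/12 = 1/12
3j²(2 1 3; -1 1 0) = Δ·Π!·Σ² = 1/35  (sign -1)
combine: 4πI² = 105·3/35·1/35 = 9/35
take √, sign +1: I = 0.14304817

0.143048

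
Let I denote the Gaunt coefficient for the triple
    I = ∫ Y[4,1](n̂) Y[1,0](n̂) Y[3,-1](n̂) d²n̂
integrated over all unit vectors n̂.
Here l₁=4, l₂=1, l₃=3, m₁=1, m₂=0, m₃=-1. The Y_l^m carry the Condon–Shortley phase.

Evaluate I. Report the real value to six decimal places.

Checks pass: Σm=0; 8 even; l₃=3∈[3,5].
(2·4+1)(2·1+1)(2·3+1) = 189
Δ: 2! 6! 0! / 9! → 1/252
sum: t=1:−1/36 = -1/36
3j²(4 1 3; 0 0 0) = Δ·Π!·Σ² = 4/63  (sign +1)
sum: t=1:−1/48 = -1/48
3j²(4 1 3; 1 0 -1) = Δ·Π!·Σ² = 5/84  (sign -1)
combine: 4πI² = 189·4/63·5/84 = 5/7
take √, sign -1: I = -0.23841361

-0.238414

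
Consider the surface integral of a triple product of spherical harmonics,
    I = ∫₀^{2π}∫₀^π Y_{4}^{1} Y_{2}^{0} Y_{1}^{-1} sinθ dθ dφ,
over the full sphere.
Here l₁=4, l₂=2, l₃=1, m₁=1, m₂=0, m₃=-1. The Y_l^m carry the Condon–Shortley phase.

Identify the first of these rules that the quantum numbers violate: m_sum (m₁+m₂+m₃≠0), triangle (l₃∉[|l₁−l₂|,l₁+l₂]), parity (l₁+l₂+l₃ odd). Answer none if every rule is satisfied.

triangle

azimuthal sum: 1 + 0 − 1 = 0  ✓
2 ≤ 1 ≤ 6 (triangle on l)  ✗
L = 4 + 2 + 1 = 7 (odd)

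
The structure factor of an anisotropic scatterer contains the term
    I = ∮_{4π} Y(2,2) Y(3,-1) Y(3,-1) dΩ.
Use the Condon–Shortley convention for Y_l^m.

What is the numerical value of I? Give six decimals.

0.206013

m-sum 0 ✓  L=8 even ✓  1≤3≤5 ✓
Π(2lᵢ+1) = 5×7×7 = 245
triangle coeff Δ(2,3,3) = 1/3780
Σ_t [0,2]: t=0:+1/24 t=1:−1/4 t=2:+1/24 = -1/6
(3j)²=4/105 [(2 3 3; 0 0 0)], sign=+1
Σ_t [0,0]: t=0:+1/16 = 1/16
(3j)²=2/35 [(2 3 3; 2 -1 -1)], sign=+1
⇒ 4πI² = 8/15
I = (+1)√(8/15/(4π)) = 0.20601291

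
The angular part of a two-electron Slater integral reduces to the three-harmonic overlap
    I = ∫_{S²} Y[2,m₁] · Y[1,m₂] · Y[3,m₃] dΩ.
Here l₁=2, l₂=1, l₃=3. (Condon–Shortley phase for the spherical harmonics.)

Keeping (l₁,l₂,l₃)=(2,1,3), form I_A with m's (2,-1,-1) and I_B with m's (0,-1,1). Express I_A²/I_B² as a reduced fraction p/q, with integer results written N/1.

1/6

l's match ⇒ only the (l;m) 3-j factors differ between A and B.
A: triangle coeff Δ(2,1,3) = 1/105; Σ_t [0,0]: t=0:+1/48 = 1/48; (3j)²=1/105 [(2 1 3; 2 -1 -1)], sign=+1
B: triangle coeff Δ(2,1,3) = 1/105; Σ_t [0,0]: t=0:+1/8 = 1/8; (3j)²=2/35 [(2 1 3; 0 -1 1)], sign=+1
I_A²/I_B² = (1/105)/(2/35) = 1/6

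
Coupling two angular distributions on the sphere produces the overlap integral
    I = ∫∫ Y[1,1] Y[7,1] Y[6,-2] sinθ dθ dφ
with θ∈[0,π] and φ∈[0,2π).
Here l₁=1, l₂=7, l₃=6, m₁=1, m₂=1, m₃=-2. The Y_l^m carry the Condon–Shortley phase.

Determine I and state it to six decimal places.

Rules hold: Σm=0, L=14 even, 6≤6≤8.
N = 3·15·13 = 585
Δ = 2!·0!·12!/15! = 1/1365
Racah Σ t=1..1: t=1:−1/518400 = -1/518400
⇒ 3j(1 7 6; 0 0 0)² = 7/195, sgn -1
Racah Σ t=0..0: t=0:+1/1935360 = 1/1935360
⇒ 3j(1 7 6; 1 1 -2)² = 1/91, sgn +1
4πI² = N·(3j₀)²·(3jₘ)² = 3/13
I = -1·√(0.230769/4π) = -0.13551395

-0.135514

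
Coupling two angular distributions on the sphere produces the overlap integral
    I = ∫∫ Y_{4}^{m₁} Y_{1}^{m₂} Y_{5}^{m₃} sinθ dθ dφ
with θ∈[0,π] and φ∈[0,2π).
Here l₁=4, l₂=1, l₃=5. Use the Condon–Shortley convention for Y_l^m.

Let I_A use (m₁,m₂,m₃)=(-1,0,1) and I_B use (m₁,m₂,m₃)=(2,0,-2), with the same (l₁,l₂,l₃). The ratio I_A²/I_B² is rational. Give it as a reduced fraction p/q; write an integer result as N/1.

8/7

Same 4,1,5: normalisation and zero-m 3j drop out of the ratio.
A: Δ: 0! 8! 2! / 11! → 1/495; sum: t=0:+1/720 = 1/720; 3j²(4 1 5; -1 0 1) = Δ·Π!·Σ² = 8/165  (sign +1)
B: Δ: 0! 8! 2! / 11! → 1/495; sum: t=0:+1/1440 = 1/1440; 3j²(4 1 5; 2 0 -2) = Δ·Π!·Σ² = 7/165  (sign -1)
I_A²/I_B² = (8/165)/(7/165) = 8/7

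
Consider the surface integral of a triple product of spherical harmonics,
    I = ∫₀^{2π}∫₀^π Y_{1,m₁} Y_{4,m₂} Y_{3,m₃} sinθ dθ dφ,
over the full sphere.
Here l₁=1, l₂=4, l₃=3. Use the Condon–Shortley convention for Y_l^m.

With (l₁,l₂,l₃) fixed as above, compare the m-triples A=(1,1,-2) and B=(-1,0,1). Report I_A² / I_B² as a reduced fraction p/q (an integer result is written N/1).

Same 1,4,3: normalisation and zero-m 3j drop out of the ratio.
A: Δ: 2! 0! 6! / 9! → 1/252; sum: t=0:+1/240 = 1/240; 3j²(1 4 3; 1 1 -2) = Δ·Π!·Σ² = 1/84  (sign -1)
B: Δ: 2! 0! 6! / 9! → 1/252; sum: t=2:+1/96 = 1/96; 3j²(1 4 3; -1 0 1) = Δ·Π!·Σ² = 1/42  (sign +1)
I_A²/I_B² = (1/84)/(1/42) = 1/2

1/2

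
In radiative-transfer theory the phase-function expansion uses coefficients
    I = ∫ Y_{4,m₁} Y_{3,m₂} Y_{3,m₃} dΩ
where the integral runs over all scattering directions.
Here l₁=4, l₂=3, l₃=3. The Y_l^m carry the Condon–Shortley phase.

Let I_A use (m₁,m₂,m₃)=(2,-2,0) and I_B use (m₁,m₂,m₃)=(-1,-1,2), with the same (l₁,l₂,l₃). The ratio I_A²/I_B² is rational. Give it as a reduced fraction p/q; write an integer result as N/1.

3/32

l's match ⇒ only the (l;m) 3-j factors differ between A and B.
A: triangle coeff Δ(4,3,3) = 1/34650; Σ_t [0,1]: t=0:+1/96 t=1:−1/72 = -1/288; (3j)²=1/462 [(4 3 3; 2 -2 0)], sign=+1
B: triangle coeff Δ(4,3,3) = 1/34650; Σ_t [1,2]: t=1:−1/144 t=2:+1/48 = 1/72; (3j)²=16/693 [(4 3 3; -1 -1 2)], sign=-1
I_A²/I_B² = (1/462)/(16/693) = 3/32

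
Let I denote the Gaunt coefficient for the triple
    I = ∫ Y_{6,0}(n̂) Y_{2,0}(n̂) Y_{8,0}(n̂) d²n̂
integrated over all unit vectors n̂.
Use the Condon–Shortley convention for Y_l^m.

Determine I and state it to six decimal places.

Rules hold: Σm=0, L=16 even, 4≤8≤8.
N = 13·5·17 = 1105
Δ = 0!·12!·4!/17! = 1/30940
Racah Σ t=0..0: t=0:+1/2073600 = 1/2073600
⇒ 3j(6 2 8; 0 0 0)² = 28/1105, sgn +1
(m-triple is (0,0,0) — same symbol as above.)
4πI² = N·(3j₀)²·(3jₘ)² = 784/1105
I = +1·√(0.709502/4π) = 0.23761396

0.237614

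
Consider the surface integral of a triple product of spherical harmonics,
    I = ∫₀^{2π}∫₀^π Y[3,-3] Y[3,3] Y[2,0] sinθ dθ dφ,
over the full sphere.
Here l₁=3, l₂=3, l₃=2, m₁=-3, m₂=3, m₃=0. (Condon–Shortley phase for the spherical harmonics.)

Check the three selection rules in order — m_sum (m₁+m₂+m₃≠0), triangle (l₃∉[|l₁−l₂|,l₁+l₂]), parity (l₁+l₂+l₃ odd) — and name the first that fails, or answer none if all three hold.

Σmᵢ = 0  ✓
l₃∈[|l₁−l₂|,l₁+l₂]=[0,6], have l₃=2  ✓
Σlᵢ = 8 ⇒ even  ✓

none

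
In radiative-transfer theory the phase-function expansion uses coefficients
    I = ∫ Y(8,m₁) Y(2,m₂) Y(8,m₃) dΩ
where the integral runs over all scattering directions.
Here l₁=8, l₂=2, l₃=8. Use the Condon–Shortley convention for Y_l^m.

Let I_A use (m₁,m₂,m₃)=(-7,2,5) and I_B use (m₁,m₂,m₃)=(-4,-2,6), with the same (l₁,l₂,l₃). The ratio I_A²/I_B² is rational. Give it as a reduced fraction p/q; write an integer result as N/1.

Same 8,2,8: normalisation and zero-m 3j drop out of the ratio.
A: Δ: 2! 14! 2! / 19! → 1/348840; sum: t=2:+1/24908083200 = 1/24908083200; 3j²(8 2 8; -7 2 5) = Δ·Π!·Σ² = 7/1292  (sign -1)
B: Δ: 2! 14! 2! / 19! → 1/348840; sum: t=0:+1/3832012800 = 1/3832012800; 3j²(8 2 8; -4 -2 6) = Δ·Π!·Σ² = 91/9690  (sign +1)
I_A²/I_B² = (7/1292)/(91/9690) = 15/26

15/26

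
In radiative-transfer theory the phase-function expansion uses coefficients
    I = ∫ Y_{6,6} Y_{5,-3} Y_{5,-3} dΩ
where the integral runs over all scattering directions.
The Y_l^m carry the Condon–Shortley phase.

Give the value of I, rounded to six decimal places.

0.186530

Checks pass: Σm=0; 16 even; l₃=5∈[1,11].
(2·6+1)(2·5+1)(2·5+1) = 1573
Δ: 6! 6! 4! / 17! → 1/28588560
sum: t=1:−1/345600 t=2:+1/13824 t=3:−1/5184 t=4:+1/13824 t=5:−1/345600 = -7/129600
3j²(6 5 5; 0 0 0) = Δ·Π!·Σ² = 80/7293  (sign +1)
sum: t=0:+1/2073600 = 1/2073600
3j²(6 5 5; 6 -3 -3) = Δ·Π!·Σ² = 28/1105  (sign +1)
combine: 4πI² = 1573·80/7293·28/1105 = 4928/11271
take √, sign +1: I = 0.18653022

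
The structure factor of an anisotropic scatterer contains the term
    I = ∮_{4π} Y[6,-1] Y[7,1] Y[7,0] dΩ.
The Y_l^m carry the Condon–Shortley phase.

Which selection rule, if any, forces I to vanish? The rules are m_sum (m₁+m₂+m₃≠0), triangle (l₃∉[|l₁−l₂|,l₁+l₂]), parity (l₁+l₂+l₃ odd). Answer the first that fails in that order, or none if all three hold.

m₁+m₂+m₃ = -1 + 1 + 0 = 0  ✓
triangle: |6−7|=1 ≤ l₃=7 ≤ 6+7=13  ✓
parity: l₁+l₂+l₃ = 20 is even  ✓

none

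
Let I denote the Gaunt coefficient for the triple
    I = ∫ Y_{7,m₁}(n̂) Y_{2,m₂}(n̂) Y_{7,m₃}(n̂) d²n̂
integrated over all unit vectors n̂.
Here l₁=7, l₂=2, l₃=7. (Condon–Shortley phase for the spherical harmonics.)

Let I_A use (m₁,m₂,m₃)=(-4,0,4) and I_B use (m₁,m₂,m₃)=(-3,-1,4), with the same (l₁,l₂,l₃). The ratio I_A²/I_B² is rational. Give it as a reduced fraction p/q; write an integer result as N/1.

32/1617

l's match ⇒ only the (l;m) 3-j factors differ between A and B.
A: triangle coeff Δ(7,2,7) = 1/185640; Σ_t [0,2]: t=0:+1/159667200 t=1:−1/7257600 t=2:+1/8709120 = -1/59875200; (3j)²=8/23205 [(7 2 7; -4 0 4)], sign=+1
B: triangle coeff Δ(7,2,7) = 1/185640; Σ_t [0,1]: t=0:+1/14515200 t=1:−1/4354560 = -1/6220800; (3j)²=77/4420 [(7 2 7; -3 -1 4)], sign=+1
I_A²/I_B² = (8/23205)/(77/4420) = 32/1617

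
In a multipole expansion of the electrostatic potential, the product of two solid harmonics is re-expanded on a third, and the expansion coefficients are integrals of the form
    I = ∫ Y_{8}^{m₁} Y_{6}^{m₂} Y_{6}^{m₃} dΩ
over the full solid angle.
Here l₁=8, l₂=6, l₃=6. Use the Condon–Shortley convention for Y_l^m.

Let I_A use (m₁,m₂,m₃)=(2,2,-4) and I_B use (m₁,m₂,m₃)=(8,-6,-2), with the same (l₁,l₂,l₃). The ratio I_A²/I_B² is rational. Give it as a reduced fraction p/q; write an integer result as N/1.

336/1573

l's match ⇒ only the (l;m) 3-j factors differ between A and B.
A: triangle coeff Δ(8,6,6) = 1/1309458150; Σ_t [4,6]: t=4:+1/19906560 t=5:−1/21772800 t=6:+1/232243200 = 1/116121600; (3j)²=48/46189 [(8 6 6; 2 2 -4)], sign=+1
B: triangle coeff Δ(8,6,6) = 1/1309458150; Σ_t [0,0]: t=0:+1/39016857600 = 1/39016857600; (3j)²=11/2261 [(8 6 6; 8 -6 -2)], sign=+1
I_A²/I_B² = (48/46189)/(11/2261) = 336/1573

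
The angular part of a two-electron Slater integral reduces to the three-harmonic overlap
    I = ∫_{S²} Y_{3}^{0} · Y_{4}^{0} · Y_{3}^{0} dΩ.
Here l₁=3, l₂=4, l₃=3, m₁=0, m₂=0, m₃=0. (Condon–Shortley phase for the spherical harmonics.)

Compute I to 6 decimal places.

Rules hold: Σm=0, L=10 even, 1≤3≤7.
N = 7·9·7 = 441
Δ = 4!·2!·4!/11! = 1/34650
Racah Σ t=1..3: t=1:−1/72 t=2:+1/16 t=3:−1/72 = 5/144
⇒ 3j(3 4 3; 0 0 0)² = 2/77, sgn -1
(m-triple is (0,0,0) — same symbol as above.)
4πI² = N·(3j₀)²·(3jₘ)² = 36/121
I = +1·√(0.297521/4π) = 0.15386989

0.153870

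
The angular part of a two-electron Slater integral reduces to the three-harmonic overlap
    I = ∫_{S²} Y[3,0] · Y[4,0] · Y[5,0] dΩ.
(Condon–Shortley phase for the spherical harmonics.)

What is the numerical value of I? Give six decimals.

Rules hold: Σm=0, L=12 even, 1≤5≤7.
N = 7·9·11 = 693
Δ = 2!·4!·6!/13! = 1/180180
Racah Σ t=0..2: t=0:+1/576 t=1:−1/144 t=2:+1/576 = -1/288
⇒ 3j(3 4 5; 0 0 0)² = 20/1001, sgn +1
(m-triple is (0,0,0) — same symbol as above.)
4πI² = N·(3j₀)²·(3jₘ)² = 3600/13013
I = +1·√(0.276646/4π) = 0.14837393

0.148374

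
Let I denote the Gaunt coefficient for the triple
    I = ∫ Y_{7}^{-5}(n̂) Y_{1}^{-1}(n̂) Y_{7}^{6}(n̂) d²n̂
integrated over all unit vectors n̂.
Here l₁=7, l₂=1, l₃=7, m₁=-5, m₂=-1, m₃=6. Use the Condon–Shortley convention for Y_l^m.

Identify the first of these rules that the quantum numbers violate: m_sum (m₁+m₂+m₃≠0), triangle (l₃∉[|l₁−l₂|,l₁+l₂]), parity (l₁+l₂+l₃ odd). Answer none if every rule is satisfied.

Σmᵢ = 0  ✓
l₃∈[|l₁−l₂|,l₁+l₂]=[6,8], have l₃=7  ✓
Σlᵢ = 15 ⇒ odd  ✗

parity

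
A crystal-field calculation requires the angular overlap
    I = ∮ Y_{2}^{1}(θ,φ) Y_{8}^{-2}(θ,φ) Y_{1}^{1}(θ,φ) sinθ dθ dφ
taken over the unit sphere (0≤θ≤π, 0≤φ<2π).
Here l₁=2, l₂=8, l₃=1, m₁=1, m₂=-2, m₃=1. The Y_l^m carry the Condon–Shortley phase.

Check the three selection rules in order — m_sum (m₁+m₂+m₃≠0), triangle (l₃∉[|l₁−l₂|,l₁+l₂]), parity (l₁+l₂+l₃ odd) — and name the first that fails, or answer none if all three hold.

azimuthal sum: 1 − 2 + 1 = 0  ✓
6 ≤ 1 ≤ 10 (triangle on l)  ✗
L = 2 + 8 + 1 = 11 (odd)

triangle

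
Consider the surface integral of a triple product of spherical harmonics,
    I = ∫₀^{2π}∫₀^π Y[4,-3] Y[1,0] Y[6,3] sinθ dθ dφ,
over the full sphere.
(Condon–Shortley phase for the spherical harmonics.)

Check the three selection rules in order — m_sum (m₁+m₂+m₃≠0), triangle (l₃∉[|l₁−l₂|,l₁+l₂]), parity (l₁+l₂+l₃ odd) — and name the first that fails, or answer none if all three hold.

triangle

Σmᵢ = 0  ✓
l₃∈[|l₁−l₂|,l₁+l₂]=[3,5], have l₃=6  ✗
Σlᵢ = 11 ⇒ odd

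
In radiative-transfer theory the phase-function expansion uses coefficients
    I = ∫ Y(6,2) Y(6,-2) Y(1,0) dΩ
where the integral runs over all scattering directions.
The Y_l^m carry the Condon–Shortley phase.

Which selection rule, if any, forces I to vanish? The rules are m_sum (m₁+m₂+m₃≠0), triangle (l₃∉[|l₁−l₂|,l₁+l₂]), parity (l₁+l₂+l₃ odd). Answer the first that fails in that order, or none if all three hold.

azimuthal sum: 2 − 2 + 0 = 0  ✓
0 ≤ 1 ≤ 12 (triangle on l)  ✓
L = 6 + 6 + 1 = 13 (odd)  ✗

parity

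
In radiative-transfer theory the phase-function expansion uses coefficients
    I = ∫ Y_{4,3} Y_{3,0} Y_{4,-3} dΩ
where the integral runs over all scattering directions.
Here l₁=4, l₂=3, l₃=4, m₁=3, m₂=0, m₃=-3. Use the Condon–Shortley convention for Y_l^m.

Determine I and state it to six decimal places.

0.000000

l₁+l₂+l₃=11 is odd: 3j(l;000)=0 ⇒ I=0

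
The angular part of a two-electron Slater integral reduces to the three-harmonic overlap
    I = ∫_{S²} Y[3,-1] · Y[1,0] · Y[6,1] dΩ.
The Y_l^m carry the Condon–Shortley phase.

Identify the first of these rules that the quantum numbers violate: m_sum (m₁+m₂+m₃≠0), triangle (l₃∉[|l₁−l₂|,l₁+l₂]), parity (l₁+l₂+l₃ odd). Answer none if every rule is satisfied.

triangle

m₁+m₂+m₃ = -1 + 0 + 1 = 0  ✓
triangle: |3−1|=2 ≤ l₃=6 ≤ 3+1=4  ✗
parity: l₁+l₂+l₃ = 10 is even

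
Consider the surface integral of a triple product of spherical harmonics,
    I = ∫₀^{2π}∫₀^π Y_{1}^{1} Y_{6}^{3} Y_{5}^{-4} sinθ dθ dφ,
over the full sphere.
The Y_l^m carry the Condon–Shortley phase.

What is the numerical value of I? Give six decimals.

Rules hold: Σm=0, L=12 even, 5≤5≤7.
N = 3·13·11 = 429
Δ = 2!·0!·10!/13! = 1/858
Racah Σ t=1..1: t=1:−1/14400 = -1/14400
⇒ 3j(1 6 5; 0 0 0)² = 6/143, sgn +1
Racah Σ t=0..0: t=0:+1/725760 = 1/725760
⇒ 3j(1 6 5; 1 3 -4)² = 1/286, sgn -1
4πI² = N·(3j₀)²·(3jₘ)² = 9/143
I = -1·√(0.0629371/4π) = -0.07076985

-0.070770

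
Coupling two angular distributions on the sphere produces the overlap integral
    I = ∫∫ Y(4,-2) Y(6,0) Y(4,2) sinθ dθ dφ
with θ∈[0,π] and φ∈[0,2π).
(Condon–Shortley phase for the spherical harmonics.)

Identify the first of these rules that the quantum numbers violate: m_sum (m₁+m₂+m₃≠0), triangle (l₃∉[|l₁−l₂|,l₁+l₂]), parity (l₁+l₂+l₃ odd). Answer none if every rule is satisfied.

none

azimuthal sum: -2 + 0 + 2 = 0  ✓
2 ≤ 4 ≤ 10 (triangle on l)  ✓
L = 4 + 6 + 4 = 14 (even)  ✓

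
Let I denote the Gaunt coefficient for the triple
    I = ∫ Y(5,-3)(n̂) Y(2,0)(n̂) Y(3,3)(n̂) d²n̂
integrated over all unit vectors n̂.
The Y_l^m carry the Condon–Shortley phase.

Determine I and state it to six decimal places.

Rules hold: Σm=0, L=10 even, 3≤3≤7.
N = 11·5·7 = 385
Δ = 4!·6!·0!/11! = 1/2310
Racah Σ t=2..2: t=2:+1/144 = 1/144
⇒ 3j(5 2 3; 0 0 0)² = 10/231, sgn -1
Racah Σ t=2..2: t=2:+1/2880 = 1/2880
⇒ 3j(5 2 3; -3 0 3)² = 2/165, sgn +1
4πI² = N·(3j₀)²·(3jₘ)² = 20/99
I = -1·√(0.20202/4π) = -0.12679218

-0.126792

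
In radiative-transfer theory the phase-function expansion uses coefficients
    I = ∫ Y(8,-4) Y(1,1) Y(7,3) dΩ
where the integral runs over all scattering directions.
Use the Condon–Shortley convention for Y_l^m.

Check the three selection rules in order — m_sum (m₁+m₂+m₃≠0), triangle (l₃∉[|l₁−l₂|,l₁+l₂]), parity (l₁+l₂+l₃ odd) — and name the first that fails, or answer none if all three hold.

none

m₁+m₂+m₃ = -4 + 1 + 3 = 0  ✓
triangle: |8−1|=7 ≤ l₃=7 ≤ 8+1=9  ✓
parity: l₁+l₂+l₃ = 16 is even  ✓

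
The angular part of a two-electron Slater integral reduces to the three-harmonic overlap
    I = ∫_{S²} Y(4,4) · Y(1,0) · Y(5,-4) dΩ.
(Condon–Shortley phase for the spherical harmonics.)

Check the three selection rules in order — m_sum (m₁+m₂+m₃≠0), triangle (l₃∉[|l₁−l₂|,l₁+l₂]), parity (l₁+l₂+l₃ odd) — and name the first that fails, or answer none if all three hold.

m₁+m₂+m₃ = 4 + 0 − 4 = 0  ✓
triangle: |4−1|=3 ≤ l₃=5 ≤ 4+1=5  ✓
parity: l₁+l₂+l₃ = 10 is even  ✓

none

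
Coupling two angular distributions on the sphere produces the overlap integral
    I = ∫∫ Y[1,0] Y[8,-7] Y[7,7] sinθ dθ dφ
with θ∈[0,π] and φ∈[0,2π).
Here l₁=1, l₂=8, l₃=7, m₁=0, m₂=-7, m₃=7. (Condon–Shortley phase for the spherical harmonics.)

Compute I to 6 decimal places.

Checks pass: Σm=0; 16 even; l₃=7∈[7,9].
(2·1+1)(2·8+1)(2·7+1) = 765
Δ: 2! 0! 14! / 17! → 1/2040
sum: t=1:−1/25401600 = -1/25401600
3j²(1 8 7; 0 0 0) = Δ·Π!·Σ² = 8/255  (sign +1)
sum: t=1:−1/87178291200 = -1/87178291200
3j²(1 8 7; 0 -7 7) = Δ·Π!·Σ² = 1/136  (sign -1)
combine: 4πI² = 765·8/255·1/136 = 3/17
take √, sign -1: I = -0.11850352

-0.118504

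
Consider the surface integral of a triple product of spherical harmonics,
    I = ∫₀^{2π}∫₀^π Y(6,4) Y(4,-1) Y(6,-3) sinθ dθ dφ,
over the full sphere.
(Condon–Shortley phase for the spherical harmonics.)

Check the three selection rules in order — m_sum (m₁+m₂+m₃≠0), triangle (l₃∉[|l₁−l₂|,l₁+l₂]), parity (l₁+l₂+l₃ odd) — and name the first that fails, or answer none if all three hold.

m₁+m₂+m₃ = 4 − 1 − 3 = 0  ✓
triangle: |6−4|=2 ≤ l₃=6 ≤ 6+4=10  ✓
parity: l₁+l₂+l₃ = 16 is even  ✓

none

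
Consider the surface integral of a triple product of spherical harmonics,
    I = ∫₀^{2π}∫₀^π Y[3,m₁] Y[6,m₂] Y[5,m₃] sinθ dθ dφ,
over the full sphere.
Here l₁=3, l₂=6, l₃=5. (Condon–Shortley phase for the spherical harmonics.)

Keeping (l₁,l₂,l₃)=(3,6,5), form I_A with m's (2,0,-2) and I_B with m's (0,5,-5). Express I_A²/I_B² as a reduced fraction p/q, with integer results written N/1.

l's match ⇒ only the (l;m) 3-j factors differ between A and B.
A: triangle coeff Δ(3,6,5) = 1/675675; Σ_t [0,1]: t=0:+1/34560 t=1:−1/8640 = -1/11520; (3j)²=3/143 [(3 6 5; 2 0 -2)], sign=+1
B: triangle coeff Δ(3,6,5) = 1/675675; Σ_t [3,3]: t=3:−1/483840 = -1/483840; (3j)²=3/91 [(3 6 5; 0 5 -5)], sign=-1
I_A²/I_B² = (3/143)/(3/91) = 7/11

7/11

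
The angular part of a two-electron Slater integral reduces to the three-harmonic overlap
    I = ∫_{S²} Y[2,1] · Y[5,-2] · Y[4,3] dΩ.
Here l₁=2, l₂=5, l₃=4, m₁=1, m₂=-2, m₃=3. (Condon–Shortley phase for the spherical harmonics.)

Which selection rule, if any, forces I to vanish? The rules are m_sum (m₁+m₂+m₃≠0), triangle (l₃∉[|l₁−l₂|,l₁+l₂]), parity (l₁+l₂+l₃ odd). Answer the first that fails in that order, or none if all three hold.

m_sum

Σmᵢ = 2  ✗
l₃∈[|l₁−l₂|,l₁+l₂]=[3,7], have l₃=4
Σlᵢ = 11 ⇒ odd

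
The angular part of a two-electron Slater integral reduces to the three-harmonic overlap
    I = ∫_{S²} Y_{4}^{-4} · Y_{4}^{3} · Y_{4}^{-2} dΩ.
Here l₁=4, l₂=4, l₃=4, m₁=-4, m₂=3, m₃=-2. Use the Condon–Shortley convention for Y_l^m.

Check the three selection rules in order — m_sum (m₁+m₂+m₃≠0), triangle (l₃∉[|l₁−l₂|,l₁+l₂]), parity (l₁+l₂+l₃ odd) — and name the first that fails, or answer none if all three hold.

m_sum

azimuthal sum: -4 + 3 − 2 = -3  ✗
0 ≤ 4 ≤ 8 (triangle on l)
L = 4 + 4 + 4 = 12 (even)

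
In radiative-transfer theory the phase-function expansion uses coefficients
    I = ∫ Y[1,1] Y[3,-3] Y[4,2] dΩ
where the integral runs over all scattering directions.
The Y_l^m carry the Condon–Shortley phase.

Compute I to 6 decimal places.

0.061558

m-sum 0 ✓  L=8 even ✓  2≤4≤4 ✓
Π(2lᵢ+1) = 3×7×9 = 189
triangle coeff Δ(1,3,4) = 1/252
Σ_t [0,0]: t=0:+1/36 = 1/36
(3j)²=4/63 [(1 3 4; 0 0 0)], sign=+1
Σ_t [0,0]: t=0:+1/1440 = 1/1440
(3j)²=1/252 [(1 3 4; 1 -3 2)], sign=+1
⇒ 4πI² = 1/21
I = (+1)√(1/21/(4π)) = 0.06155813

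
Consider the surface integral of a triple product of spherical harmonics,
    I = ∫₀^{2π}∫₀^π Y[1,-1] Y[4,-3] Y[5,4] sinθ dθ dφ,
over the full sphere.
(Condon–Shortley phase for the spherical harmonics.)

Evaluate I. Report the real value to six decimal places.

m-sum 0 ✓  L=10 even ✓  3≤5≤5 ✓
Π(2lᵢ+1) = 3×9×11 = 297
triangle coeff Δ(1,4,5) = 1/495
Σ_t [0,0]: t=0:+1/576 = 1/576
(3j)²=5/99 [(1 4 5; 0 0 0)], sign=-1
Σ_t [0,0]: t=0:+1/10080 = 1/10080
(3j)²=4/55 [(1 4 5; -1 -3 4)], sign=-1
⇒ 4πI² = 12/11
I = (+1)√(12/11/(4π)) = 0.29463840

0.294638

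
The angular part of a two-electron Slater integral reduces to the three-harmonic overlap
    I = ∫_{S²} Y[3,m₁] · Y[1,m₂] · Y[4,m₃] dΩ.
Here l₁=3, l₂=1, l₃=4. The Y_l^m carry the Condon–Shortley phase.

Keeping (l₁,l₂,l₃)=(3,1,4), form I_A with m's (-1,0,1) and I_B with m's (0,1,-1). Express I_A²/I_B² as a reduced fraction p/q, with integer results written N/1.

Same 3,1,4: normalisation and zero-m 3j drop out of the ratio.
A: Δ: 0! 6! 2! / 9! → 1/252; sum: t=0:+1/48 = 1/48; 3j²(3 1 4; -1 0 1) = Δ·Π!·Σ² = 5/84  (sign -1)
B: Δ: 0! 6! 2! / 9! → 1/252; sum: t=0:+1/72 = 1/72; 3j²(3 1 4; 0 1 -1) = Δ·Π!·Σ² = 5/126  (sign -1)
I_A²/I_B² = (5/84)/(5/126) = 3/2

3/2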